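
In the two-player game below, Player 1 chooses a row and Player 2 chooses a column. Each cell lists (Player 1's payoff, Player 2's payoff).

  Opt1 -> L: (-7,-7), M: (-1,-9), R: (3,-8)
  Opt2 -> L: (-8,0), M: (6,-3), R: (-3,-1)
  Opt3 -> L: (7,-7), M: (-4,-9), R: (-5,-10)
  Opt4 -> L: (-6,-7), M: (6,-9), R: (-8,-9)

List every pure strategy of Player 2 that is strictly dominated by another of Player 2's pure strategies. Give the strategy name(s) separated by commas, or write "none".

M, R

Nothing dominates L: M at Opt1 (-7>-9); R at Opt1 (-7>-8).
L strictly dominates M — Opt1: -7>-9, Opt2: 0>-3, Opt3: -7>-9, Opt4: -7>-9.
L strictly dominates R — Opt1: -7>-8, Opt2: 0>-1, Opt3: -7>-10, Opt4: -7>-9.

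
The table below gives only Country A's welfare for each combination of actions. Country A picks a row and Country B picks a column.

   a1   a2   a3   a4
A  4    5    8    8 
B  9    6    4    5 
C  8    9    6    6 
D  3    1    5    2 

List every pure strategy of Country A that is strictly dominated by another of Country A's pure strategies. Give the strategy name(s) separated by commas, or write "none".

A is not dominated — it holds its own against B at a3 (8>4); C at a3 (8>6); D at a1 (4>3).
B is not dominated — it holds its own against A at a1 (9>4); C at a1 (9>8); D at a1 (9>3).
C: no other strategy beats it everywhere (A at a1 (8>4); B at a2 (9>6); D at a1 (8>3)).
A strictly dominates D — a1: 4>3, a2: 5>1, a3: 8>5, a4: 8>2.

D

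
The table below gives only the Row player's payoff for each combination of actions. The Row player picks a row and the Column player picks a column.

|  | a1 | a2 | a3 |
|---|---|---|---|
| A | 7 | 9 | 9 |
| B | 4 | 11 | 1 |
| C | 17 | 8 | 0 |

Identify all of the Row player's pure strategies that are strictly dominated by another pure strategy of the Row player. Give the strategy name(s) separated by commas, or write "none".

none

A: no other strategy beats it everywhere (B at a1 (7>4); C at a2 (9>8)).
Nothing dominates B: A at a2 (11>9); C at a2 (11>8).
Nothing dominates C: A at a1 (17>7); B at a1 (17>4).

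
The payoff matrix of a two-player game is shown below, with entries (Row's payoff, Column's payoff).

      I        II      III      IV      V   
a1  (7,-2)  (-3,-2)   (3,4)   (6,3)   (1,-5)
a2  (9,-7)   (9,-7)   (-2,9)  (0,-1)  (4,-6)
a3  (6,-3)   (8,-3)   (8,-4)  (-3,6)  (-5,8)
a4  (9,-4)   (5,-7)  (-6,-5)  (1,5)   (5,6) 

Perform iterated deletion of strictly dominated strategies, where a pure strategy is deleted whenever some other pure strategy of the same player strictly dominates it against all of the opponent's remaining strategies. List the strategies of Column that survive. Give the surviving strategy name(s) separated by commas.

Column I is eliminated: IV beats it against every remaining row (a1: 3>-2, a2: -1>-7, a3: 6>-3, a4: 5>-4).
Column's strategy II is strictly dominated by IV (a1: 3>-2, a2: -1>-7, a3: 6>-3, a4: 5>-7) and is removed.
Among the remaining strategies, none is strictly dominated by another pure strategy of the same player, so the elimination stops.
Surviving strategies — Row: {a1, a2, a3, a4}; Column: {III, IV, V}.

III, IV, V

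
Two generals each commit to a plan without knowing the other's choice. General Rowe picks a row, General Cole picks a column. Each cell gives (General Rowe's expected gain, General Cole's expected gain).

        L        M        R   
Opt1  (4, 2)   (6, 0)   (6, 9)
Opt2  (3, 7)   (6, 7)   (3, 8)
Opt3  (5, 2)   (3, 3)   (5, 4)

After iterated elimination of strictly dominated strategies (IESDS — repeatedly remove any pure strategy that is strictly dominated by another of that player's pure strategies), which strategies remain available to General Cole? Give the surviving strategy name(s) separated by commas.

R

For General Cole, R strictly dominates L on the remaining rows (Opt1: 9>2, Opt2: 8>7, Opt3: 4>2); eliminate L.
Row Opt3 is eliminated: Opt1 beats it against every remaining column (M: 6>3, R: 6>5).
For General Cole, R strictly dominates M on the remaining rows (Opt1: 9>0, Opt2: 8>7); eliminate M.
For General Rowe, Opt1 strictly dominates Opt2 on the remaining columns (R: 6>3); eliminate Opt2.
Among the remaining strategies, none is strictly dominated by another pure strategy of the same player, so the elimination stops.
Surviving strategies — General Rowe: {Opt1}; General Cole: {R}.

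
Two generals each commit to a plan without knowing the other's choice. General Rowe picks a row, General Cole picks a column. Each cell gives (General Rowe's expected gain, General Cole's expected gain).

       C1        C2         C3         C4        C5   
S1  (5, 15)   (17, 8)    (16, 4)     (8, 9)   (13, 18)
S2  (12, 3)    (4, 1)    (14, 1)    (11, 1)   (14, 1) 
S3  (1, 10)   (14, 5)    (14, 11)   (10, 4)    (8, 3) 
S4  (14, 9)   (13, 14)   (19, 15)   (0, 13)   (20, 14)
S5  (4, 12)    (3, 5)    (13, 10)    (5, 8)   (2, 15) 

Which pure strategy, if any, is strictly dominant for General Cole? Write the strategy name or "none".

C1 fails to dominate C2 at S4 (9<14).
C2 fails to dominate C1 at S1 (8<15).
C3 fails to dominate C1 at S1 (4<15).
C4 fails to dominate C1 at S1 (9<15).
C5 fails to dominate C1 at S2 (1<3).
No single strategy dominates all the others.

none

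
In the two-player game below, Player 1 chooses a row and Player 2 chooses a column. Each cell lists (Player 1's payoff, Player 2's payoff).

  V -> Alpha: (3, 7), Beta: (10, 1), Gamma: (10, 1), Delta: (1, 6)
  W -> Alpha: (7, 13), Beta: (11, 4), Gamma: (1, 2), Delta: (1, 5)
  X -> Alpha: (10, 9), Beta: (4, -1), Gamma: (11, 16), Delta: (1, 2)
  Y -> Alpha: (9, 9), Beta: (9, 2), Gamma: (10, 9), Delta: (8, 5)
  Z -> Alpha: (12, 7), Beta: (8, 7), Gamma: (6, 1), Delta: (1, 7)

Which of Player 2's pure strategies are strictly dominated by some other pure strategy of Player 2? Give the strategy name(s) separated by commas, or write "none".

none

Alpha is not dominated — it holds its own against Beta at V (7>1); Gamma at V (7>1); Delta at V (7>6).
Beta: no other strategy beats it everywhere (Alpha at Z (7=7); Gamma at V (1=1); Delta at Z (7=7)).
Gamma: no other strategy beats it everywhere (Alpha at X (16>9); Beta at V (1=1); Delta at X (16>2)).
Delta is not dominated — it holds its own against Alpha at Z (7=7); Beta at V (6>1); Gamma at V (6>1).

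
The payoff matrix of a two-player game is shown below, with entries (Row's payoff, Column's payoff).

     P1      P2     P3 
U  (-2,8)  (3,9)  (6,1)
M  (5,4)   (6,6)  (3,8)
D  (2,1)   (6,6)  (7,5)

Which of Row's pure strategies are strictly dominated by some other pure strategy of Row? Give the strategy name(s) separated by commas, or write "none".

U is strictly dominated by D (P1: 2>-2, P2: 6>3, P3: 7>6).
M is not dominated — it holds its own against U at P1 (5>-2); D at P1 (5>2).
D: no other strategy beats it everywhere (U at P1 (2>-2); M at P2 (6=6)).

U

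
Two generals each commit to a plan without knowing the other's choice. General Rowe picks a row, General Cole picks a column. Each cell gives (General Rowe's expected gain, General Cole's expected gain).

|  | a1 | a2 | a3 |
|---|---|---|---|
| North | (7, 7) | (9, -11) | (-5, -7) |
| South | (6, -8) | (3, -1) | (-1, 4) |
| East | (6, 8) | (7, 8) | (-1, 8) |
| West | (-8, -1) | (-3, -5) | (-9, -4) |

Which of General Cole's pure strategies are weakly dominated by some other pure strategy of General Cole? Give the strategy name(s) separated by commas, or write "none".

a1: no other strategy beats it everywhere (a2 at North (7>-11); a3 at North (7>-7)).
a3 weakly dominates a2 — North: -7>-11, South: 4>-1, East: 8=8, West: -4>-5.
a3: no other strategy beats it everywhere (a1 at South (4>-8); a2 at North (-7>-11)).

a2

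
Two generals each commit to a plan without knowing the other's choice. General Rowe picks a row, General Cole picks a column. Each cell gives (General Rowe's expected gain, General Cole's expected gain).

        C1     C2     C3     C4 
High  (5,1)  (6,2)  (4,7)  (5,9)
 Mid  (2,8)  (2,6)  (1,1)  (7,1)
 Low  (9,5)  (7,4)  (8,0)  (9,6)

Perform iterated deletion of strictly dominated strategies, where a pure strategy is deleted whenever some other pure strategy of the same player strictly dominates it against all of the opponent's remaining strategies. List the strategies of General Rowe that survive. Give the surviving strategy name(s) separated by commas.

Low

General Rowe's strategy High is strictly dominated by Low (C1: 9>5, C2: 7>6, C3: 8>4, C4: 9>5) and is removed.
Row Mid is eliminated: Low beats it against every remaining column (C1: 9>2, C2: 7>2, C3: 8>1, C4: 9>7).
General Cole's strategy C1 is strictly dominated by C4 (Low: 6>5) and is removed.
Column C2 is eliminated: C4 beats it against every remaining row (Low: 6>4).
General Cole's strategy C3 is strictly dominated by C4 (Low: 6>0) and is removed.
Among the remaining strategies, none is strictly dominated by another pure strategy of the same player, so the elimination stops.
Surviving strategies — General Rowe: {Low}; General Cole: {C4}.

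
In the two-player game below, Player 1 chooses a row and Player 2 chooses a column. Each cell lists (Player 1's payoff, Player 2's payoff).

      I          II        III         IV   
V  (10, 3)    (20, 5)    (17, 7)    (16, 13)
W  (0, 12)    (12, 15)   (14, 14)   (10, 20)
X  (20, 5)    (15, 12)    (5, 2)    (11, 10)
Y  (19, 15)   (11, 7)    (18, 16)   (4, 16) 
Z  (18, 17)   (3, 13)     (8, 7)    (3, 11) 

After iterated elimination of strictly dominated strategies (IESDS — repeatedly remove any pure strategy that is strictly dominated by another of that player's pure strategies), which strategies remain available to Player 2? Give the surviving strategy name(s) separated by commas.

For Player 1, V strictly dominates W on the remaining columns (I: 10>0, II: 20>12, III: 17>14, IV: 16>10); eliminate W.
Player 1's strategy Z is strictly dominated by Y (I: 19>18, II: 11>3, III: 18>8, IV: 4>3) and is removed.
For Player 2, IV strictly dominates I on the remaining rows (V: 13>3, X: 10>5, Y: 16>15); eliminate I.
Player 1's strategy X is strictly dominated by V (II: 20>15, III: 17>5, IV: 16>11) and is removed.
Player 2's strategy II is strictly dominated by III (V: 7>5, Y: 16>7) and is removed.
Among the remaining strategies, none is strictly dominated by another pure strategy of the same player, so the elimination stops.
Surviving strategies — Player 1: {V, Y}; Player 2: {III, IV}.

III, IV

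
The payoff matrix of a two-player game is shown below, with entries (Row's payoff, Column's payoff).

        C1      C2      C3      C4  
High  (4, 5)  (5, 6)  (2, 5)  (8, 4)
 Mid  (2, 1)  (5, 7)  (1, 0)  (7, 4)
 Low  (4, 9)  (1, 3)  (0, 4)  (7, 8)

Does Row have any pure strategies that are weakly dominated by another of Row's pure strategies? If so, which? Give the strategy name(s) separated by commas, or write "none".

High is not dominated — it holds its own against Mid at C1 (4>2); Low at C2 (5>1).
High weakly dominates Mid — C1: 4>2, C2: 5=5, C3: 2>1, C4: 8>7.
High weakly dominates Low — C1: 4=4, C2: 5>1, C3: 2>0, C4: 8>7.

Mid, Low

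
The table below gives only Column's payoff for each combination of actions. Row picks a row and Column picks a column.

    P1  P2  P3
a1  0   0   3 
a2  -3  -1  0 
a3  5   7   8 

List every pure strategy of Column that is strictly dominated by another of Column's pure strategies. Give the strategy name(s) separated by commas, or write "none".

P1, P2

P1: dominated, since P3 does at least as well everywhere (a1: 3>0, a2: 0>-3, a3: 8>5).
P2 is strictly dominated by P3 (a1: 3>0, a2: 0>-1, a3: 8>7).
P3: no other strategy beats it everywhere (P1 at a1 (3>0); P2 at a1 (3>0)).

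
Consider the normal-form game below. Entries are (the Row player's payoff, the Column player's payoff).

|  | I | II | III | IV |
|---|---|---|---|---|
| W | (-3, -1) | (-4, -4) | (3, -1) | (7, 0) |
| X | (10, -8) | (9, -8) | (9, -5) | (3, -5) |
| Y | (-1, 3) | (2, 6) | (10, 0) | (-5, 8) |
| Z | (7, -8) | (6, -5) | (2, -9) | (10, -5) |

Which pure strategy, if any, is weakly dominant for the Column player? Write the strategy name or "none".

IV

IV vs I: W: 0>-1, X: -5>-8, Y: 8>3, Z: -5>-8.
IV vs II: W: 0>-4, X: -5>-8, Y: 8>6, Z: -5=-5.
IV vs III: W: 0>-1, X: -5=-5, Y: 8>0, Z: -5>-9.
IV is at least as good as every other strategy against every opponent action, so it is weakly dominant.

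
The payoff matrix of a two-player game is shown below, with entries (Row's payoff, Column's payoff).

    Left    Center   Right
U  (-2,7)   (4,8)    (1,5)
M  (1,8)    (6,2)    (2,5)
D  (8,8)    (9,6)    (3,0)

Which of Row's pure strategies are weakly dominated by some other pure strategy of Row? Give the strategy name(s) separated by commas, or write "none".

M weakly dominates U — Left: 1>-2, Center: 6>4, Right: 2>1.
D weakly dominates M — Left: 8>1, Center: 9>6, Right: 3>2.
D: no other strategy beats it everywhere (U at Left (8>-2); M at Left (8>1)).

U, M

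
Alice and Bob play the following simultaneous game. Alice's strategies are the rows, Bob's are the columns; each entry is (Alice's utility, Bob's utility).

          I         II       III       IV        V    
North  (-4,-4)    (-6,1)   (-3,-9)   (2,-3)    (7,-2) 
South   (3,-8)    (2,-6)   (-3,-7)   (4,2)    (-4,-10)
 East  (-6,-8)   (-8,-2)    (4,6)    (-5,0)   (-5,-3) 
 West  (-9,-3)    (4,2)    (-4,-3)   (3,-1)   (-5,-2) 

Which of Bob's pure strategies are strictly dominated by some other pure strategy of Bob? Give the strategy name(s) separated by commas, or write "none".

I, V

II strictly dominates I — North: 1>-4, South: -6>-8, East: -2>-8, West: 2>-3.
II: no other strategy beats it everywhere (I at North (1>-4); III at North (1>-9); IV at North (1>-3); V at North (1>-2)).
III: no other strategy beats it everywhere (I at South (-7>-8); II at East (6>-2); IV at East (6>0); V at South (-7>-10)).
Nothing dominates IV: I at North (-3>-4); II at South (2>-6); III at North (-3>-9); V at South (2>-10).
II strictly dominates V — North: 1>-2, South: -6>-10, East: -2>-3, West: 2>-2.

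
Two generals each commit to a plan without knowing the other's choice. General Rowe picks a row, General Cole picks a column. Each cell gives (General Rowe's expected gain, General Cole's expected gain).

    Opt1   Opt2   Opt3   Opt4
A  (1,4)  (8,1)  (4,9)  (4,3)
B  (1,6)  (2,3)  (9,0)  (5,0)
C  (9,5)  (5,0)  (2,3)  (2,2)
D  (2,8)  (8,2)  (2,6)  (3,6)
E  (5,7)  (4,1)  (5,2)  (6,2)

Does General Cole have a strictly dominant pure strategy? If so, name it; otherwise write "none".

none

Opt1 fails to dominate Opt3 at A (4<9).
Opt2 fails to dominate Opt1 at A (1<4).
Opt3 fails to dominate Opt1 at B (0<6).
Opt4 fails to dominate Opt1 at A (3<4).
No single strategy dominates all the others.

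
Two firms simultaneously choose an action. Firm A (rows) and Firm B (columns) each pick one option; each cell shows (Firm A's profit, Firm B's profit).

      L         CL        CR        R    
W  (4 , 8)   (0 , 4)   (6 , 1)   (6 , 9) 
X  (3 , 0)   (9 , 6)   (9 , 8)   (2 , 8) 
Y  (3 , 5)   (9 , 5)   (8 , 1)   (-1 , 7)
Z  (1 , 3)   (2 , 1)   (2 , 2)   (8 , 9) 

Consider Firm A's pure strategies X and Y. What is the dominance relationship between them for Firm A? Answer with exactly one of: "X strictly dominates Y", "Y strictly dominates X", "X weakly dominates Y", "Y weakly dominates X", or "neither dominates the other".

X weakly dominates Y

Compare X to Y across every action of Firm B: L: 3=3, CL: 9=9, CR: 9>8, R: 2>-1.
X is at least as good everywhere and strictly better somewhere (tied only at L, CL), so X weakly but not strictly dominates Y.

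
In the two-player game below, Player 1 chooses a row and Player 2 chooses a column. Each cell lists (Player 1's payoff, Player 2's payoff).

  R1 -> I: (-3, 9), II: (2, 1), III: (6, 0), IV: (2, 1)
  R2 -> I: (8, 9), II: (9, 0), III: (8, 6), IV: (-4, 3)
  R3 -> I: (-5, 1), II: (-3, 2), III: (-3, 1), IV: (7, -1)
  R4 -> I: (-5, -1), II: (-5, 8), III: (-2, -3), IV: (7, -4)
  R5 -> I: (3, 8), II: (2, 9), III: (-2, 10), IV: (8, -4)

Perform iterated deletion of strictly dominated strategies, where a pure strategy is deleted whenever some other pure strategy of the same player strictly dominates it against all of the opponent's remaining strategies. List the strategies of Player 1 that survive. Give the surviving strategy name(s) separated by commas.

R2

Player 1's strategy R3 is strictly dominated by R5 (I: 3>-5, II: 2>-3, III: -2>-3, IV: 8>7) and is removed.
For Player 2, I strictly dominates IV on the remaining rows (R1: 9>1, R2: 9>3, R4: -1>-4, R5: 8>-4); eliminate IV.
Player 1's strategy R1 is strictly dominated by R2 (I: 8>-3, II: 9>2, III: 8>6) and is removed.
Row R4 is eliminated: R2 beats it against every remaining column (I: 8>-5, II: 9>-5, III: 8>-2).
Row R5 is eliminated: R2 beats it against every remaining column (I: 8>3, II: 9>2, III: 8>-2).
Player 2's strategy II is strictly dominated by I (R2: 9>0) and is removed.
Player 2's strategy III is strictly dominated by I (R2: 9>6) and is removed.
Among the remaining strategies, none is strictly dominated by another pure strategy of the same player, so the elimination stops.
Surviving strategies — Player 1: {R2}; Player 2: {I}.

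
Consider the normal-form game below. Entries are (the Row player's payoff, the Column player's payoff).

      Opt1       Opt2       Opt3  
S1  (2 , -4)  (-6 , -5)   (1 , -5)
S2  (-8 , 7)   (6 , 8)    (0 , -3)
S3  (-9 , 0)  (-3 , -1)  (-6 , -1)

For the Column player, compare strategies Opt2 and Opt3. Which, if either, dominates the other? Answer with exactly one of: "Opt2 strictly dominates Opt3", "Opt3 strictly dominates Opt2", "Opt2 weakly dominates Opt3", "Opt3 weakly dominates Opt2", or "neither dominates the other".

Opt2's payoffs vs Opt3's, by the Row player's action — S1: -5=-5, S2: 8>-3, S3: -1=-1.
Opt2 is at least as good everywhere and strictly better somewhere (tied only at S1, S3), so Opt2 weakly but not strictly dominates Opt3.

Opt2 weakly dominates Opt3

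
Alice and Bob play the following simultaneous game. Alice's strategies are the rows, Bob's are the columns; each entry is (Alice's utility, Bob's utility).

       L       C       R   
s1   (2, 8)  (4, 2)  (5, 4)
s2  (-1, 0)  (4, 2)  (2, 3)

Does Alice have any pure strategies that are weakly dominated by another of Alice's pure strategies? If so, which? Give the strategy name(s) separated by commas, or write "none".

s1 is not dominated — it holds its own against s2 at L (2>-1).
s2: dominated, since s1 does at least as well everywhere (L: 2>-1, C: 4=4, R: 5>2).

s2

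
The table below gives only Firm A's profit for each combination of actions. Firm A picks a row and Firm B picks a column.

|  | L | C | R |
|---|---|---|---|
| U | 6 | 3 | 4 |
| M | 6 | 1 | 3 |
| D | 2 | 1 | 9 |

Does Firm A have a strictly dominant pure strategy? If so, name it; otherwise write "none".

none

U fails to dominate M at L (6=6).
M fails to dominate U at L (6=6).
D fails to dominate U at L (2<6).
No single strategy dominates all the others.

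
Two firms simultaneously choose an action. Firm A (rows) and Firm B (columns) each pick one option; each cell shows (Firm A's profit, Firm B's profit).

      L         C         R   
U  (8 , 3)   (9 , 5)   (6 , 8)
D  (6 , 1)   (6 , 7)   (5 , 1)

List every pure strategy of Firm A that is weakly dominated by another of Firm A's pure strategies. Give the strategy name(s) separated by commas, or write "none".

D

U is not dominated — it holds its own against D at L (8>6).
D: dominated, since U does at least as well everywhere (L: 8>6, C: 9>6, R: 6>5).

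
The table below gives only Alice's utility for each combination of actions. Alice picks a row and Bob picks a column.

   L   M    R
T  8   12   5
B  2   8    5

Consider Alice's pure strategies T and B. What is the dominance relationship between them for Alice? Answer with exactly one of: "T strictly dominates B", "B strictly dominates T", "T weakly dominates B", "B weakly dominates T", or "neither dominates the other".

T weakly dominates B

Compare T to B across each opponent action: L: 8>2, M: 12>8, R: 5=5.
T is at least as good everywhere and strictly better somewhere (tied only at R), so T weakly but not strictly dominates B.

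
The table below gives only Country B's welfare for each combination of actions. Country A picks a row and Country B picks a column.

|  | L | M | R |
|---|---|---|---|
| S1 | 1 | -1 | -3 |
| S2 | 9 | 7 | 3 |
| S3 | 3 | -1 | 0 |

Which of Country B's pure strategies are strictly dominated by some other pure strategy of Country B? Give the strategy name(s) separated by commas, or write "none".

M, R

L: no other strategy beats it everywhere (M at S1 (1>-1); R at S1 (1>-3)).
L strictly dominates M — S1: 1>-1, S2: 9>7, S3: 3>-1.
R: dominated, since L does at least as well everywhere (S1: 1>-3, S2: 9>3, S3: 3>0).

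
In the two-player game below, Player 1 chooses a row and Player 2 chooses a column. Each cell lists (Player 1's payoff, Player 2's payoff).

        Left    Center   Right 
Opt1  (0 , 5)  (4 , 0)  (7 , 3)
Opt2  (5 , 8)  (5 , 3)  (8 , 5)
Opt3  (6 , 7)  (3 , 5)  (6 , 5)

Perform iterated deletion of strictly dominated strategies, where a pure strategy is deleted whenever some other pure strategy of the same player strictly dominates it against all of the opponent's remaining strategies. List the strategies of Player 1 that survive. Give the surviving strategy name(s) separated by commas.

Opt3

Player 1's strategy Opt1 is strictly dominated by Opt2 (Left: 5>0, Center: 5>4, Right: 8>7) and is removed.
For Player 2, Left strictly dominates Center on the remaining rows (Opt2: 8>3, Opt3: 7>5); eliminate Center.
For Player 2, Left strictly dominates Right on the remaining rows (Opt2: 8>5, Opt3: 7>5); eliminate Right.
For Player 1, Opt3 strictly dominates Opt2 on the remaining columns (Left: 6>5); eliminate Opt2.
Among the remaining strategies, none is strictly dominated by another pure strategy of the same player, so the elimination stops.
Surviving strategies — Player 1: {Opt3}; Player 2: {Left}.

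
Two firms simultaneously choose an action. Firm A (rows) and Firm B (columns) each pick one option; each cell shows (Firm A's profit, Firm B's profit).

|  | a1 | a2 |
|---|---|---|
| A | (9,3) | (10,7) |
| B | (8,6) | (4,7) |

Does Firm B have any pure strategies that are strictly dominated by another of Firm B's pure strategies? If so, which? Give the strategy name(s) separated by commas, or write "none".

a1

a2 strictly dominates a1 — A: 7>3, B: 7>6.
a2: no other strategy beats it everywhere (a1 at A (7>3)).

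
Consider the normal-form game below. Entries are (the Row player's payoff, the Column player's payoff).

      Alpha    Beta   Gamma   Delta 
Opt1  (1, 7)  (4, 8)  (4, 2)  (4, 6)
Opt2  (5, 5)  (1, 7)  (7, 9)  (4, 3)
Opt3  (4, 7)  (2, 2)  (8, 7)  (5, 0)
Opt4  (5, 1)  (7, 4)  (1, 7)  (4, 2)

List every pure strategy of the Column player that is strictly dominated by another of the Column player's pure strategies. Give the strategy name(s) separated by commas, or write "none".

Alpha: no other strategy beats it everywhere (Beta at Opt3 (7>2); Gamma at Opt1 (7>2); Delta at Opt1 (7>6)).
Nothing dominates Beta: Alpha at Opt1 (8>7); Gamma at Opt1 (8>2); Delta at Opt1 (8>6).
Gamma: no other strategy beats it everywhere (Alpha at Opt2 (9>5); Beta at Opt2 (9>7); Delta at Opt2 (9>3)).
Delta: dominated, since Beta does at least as well everywhere (Opt1: 8>6, Opt2: 7>3, Opt3: 2>0, Opt4: 4>2).

Delta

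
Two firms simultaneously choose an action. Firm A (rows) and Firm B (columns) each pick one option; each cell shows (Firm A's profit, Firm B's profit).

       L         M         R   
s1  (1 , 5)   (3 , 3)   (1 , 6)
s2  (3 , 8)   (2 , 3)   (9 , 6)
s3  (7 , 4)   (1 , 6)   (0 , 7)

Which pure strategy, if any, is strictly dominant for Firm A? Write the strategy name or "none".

none

s1 fails to dominate s2 at L (1<3).
s2 fails to dominate s1 at M (2<3).
s3 fails to dominate s1 at M (1<3).
No single strategy dominates all the others.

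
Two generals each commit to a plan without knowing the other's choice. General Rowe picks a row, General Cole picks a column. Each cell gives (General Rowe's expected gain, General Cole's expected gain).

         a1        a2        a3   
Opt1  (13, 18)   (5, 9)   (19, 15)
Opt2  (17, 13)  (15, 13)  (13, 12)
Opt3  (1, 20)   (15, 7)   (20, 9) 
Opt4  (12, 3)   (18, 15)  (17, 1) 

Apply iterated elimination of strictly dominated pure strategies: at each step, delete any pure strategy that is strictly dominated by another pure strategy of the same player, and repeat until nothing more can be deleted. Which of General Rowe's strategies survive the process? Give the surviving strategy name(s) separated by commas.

Column a3 is eliminated: a1 beats it against every remaining row (Opt1: 18>15, Opt2: 13>12, Opt3: 20>9, Opt4: 3>1).
General Rowe's strategy Opt1 is strictly dominated by Opt2 (a1: 17>13, a2: 15>5) and is removed.
Row Opt3 is eliminated: Opt4 beats it against every remaining column (a1: 12>1, a2: 18>15).
Among the remaining strategies, none is strictly dominated by another pure strategy of the same player, so the elimination stops.
Surviving strategies — General Rowe: {Opt2, Opt4}; General Cole: {a1, a2}.

Opt2, Opt4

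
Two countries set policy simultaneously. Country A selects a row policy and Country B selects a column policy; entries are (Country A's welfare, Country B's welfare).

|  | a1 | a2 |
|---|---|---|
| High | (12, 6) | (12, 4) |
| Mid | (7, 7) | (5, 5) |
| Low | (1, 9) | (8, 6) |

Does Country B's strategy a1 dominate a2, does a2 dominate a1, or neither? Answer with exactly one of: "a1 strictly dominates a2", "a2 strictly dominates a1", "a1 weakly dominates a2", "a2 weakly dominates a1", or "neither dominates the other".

a1's payoffs vs a2's, by Country A's action — High: 6>4, Mid: 7>5, Low: 9>6.
a1 gives a strictly higher payoff against each choice by Country A, so a1 strictly dominates a2.

a1 strictly dominates a2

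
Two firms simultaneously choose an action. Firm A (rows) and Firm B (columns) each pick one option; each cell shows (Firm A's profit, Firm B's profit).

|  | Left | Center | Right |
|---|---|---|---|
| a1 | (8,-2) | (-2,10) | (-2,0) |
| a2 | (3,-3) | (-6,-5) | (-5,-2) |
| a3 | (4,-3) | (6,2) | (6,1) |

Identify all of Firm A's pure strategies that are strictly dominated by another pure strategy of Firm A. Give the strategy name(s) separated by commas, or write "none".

a2

a1: no other strategy beats it everywhere (a2 at Left (8>3); a3 at Left (8>4)).
a1 strictly dominates a2 — Left: 8>3, Center: -2>-6, Right: -2>-5.
a3 is not dominated — it holds its own against a1 at Center (6>-2); a2 at Left (4>3).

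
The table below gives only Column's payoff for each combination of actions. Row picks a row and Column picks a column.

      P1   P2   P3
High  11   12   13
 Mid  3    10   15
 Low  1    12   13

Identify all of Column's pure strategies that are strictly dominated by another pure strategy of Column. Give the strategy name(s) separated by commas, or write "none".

P1, P2

P1 is strictly dominated by P2 (High: 12>11, Mid: 10>3, Low: 12>1).
P2 is strictly dominated by P3 (High: 13>12, Mid: 15>10, Low: 13>12).
P3 is not dominated — it holds its own against P1 at High (13>11); P2 at High (13>12).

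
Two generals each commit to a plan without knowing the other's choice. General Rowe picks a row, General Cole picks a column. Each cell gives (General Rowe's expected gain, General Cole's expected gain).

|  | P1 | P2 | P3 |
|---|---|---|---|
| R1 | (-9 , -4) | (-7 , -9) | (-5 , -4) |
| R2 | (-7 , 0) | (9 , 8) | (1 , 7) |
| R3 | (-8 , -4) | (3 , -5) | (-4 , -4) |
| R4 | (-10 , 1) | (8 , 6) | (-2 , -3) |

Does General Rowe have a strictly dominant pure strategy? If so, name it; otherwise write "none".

R2

R2 vs R1: P1: -7>-9, P2: 9>-7, P3: 1>-5.
R2 vs R3: P1: -7>-8, P2: 9>3, P3: 1>-4.
R2 vs R4: P1: -7>-10, P2: 9>8, P3: 1>-2.
R2 strictly beats every other strategy against every opponent action, so it is strictly dominant.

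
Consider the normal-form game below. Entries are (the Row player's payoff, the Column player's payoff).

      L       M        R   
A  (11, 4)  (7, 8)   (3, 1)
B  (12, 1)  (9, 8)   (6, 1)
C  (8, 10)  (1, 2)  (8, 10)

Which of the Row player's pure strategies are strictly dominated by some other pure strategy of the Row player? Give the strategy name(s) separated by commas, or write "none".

A

B strictly dominates A — L: 12>11, M: 9>7, R: 6>3.
B is not dominated — it holds its own against A at L (12>11); C at L (12>8).
Nothing dominates C: A at R (8>3); B at R (8>6).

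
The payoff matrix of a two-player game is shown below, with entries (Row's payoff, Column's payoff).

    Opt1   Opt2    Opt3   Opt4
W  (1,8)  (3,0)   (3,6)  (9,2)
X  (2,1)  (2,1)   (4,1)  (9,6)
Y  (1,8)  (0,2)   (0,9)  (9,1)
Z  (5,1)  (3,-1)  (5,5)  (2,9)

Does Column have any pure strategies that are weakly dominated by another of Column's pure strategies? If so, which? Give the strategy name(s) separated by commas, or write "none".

Opt2

Opt1: no other strategy beats it everywhere (Opt2 at W (8>0); Opt3 at W (8>6); Opt4 at W (8>2)).
Opt2 is weakly dominated by Opt1 (W: 8>0, X: 1=1, Y: 8>2, Z: 1>-1).
Nothing dominates Opt3: Opt1 at Y (9>8); Opt2 at W (6>0); Opt4 at W (6>2).
Opt4 is not dominated — it holds its own against Opt1 at X (6>1); Opt2 at W (2>0); Opt3 at X (6>1).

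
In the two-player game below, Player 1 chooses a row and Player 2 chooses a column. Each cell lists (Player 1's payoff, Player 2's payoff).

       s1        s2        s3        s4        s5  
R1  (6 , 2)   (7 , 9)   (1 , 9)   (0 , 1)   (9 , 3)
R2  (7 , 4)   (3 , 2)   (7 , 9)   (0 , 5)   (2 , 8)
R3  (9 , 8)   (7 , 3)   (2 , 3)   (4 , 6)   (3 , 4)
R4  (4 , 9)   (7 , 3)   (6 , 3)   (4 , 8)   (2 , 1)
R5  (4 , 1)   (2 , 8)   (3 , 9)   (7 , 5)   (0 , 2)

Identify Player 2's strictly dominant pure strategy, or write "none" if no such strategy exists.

none

s1 fails to dominate s2 at R1 (2<9).
s2 fails to dominate s1 at R2 (2<4).
s3 fails to dominate s1 at R3 (3<8).
s4 fails to dominate s1 at R1 (1<2).
s5 fails to dominate s1 at R3 (4<8).
No single strategy dominates all the others.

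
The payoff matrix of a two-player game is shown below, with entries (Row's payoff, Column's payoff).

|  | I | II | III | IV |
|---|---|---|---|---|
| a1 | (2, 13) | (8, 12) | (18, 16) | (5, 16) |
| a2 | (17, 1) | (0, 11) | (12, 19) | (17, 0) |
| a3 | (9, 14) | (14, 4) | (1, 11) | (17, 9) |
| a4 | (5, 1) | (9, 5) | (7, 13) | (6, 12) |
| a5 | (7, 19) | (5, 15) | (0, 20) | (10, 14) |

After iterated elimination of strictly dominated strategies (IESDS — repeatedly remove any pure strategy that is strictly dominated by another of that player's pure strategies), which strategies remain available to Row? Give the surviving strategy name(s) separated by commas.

For Row, a3 strictly dominates a5 on the remaining columns (I: 9>7, II: 14>5, III: 1>0, IV: 17>10); eliminate a5.
Column II is eliminated: III beats it against every remaining row (a1: 16>12, a2: 19>11, a3: 11>4, a4: 13>5).
Row's strategy a4 is strictly dominated by a2 (I: 17>5, III: 12>7, IV: 17>6) and is removed.
Among the remaining strategies, none is strictly dominated by another pure strategy of the same player, so the elimination stops.
Surviving strategies — Row: {a1, a2, a3}; Column: {I, III, IV}.

a1, a2, a3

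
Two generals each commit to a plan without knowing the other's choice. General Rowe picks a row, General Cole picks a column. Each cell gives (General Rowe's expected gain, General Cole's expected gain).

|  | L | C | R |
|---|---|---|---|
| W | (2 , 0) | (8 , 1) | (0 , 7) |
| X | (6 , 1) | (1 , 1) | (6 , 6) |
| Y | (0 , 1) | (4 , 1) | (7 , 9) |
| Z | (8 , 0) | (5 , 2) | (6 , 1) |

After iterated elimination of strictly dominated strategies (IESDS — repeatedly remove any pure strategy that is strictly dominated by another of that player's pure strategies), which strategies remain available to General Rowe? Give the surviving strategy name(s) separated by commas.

General Cole's strategy L is strictly dominated by R (W: 7>0, X: 6>1, Y: 9>1, Z: 1>0) and is removed.
Row X is eliminated: Y beats it against every remaining column (C: 4>1, R: 7>6).
Among the remaining strategies, none is strictly dominated by another pure strategy of the same player, so the elimination stops.
Surviving strategies — General Rowe: {W, Y, Z}; General Cole: {C, R}.

W, Y, Z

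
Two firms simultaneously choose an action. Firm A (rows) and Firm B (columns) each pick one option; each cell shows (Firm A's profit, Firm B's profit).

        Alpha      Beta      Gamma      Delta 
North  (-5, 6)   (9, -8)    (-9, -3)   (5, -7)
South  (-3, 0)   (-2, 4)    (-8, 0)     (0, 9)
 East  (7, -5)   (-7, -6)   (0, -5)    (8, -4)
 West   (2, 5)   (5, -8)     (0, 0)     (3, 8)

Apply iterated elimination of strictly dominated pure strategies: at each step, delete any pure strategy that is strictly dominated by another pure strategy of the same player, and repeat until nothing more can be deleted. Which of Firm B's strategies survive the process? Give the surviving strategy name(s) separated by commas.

Delta

For Firm A, West strictly dominates South on the remaining columns (Alpha: 2>-3, Beta: 5>-2, Gamma: 0>-8, Delta: 3>0); eliminate South.
Firm B's strategy Beta is strictly dominated by Alpha (North: 6>-8, East: -5>-6, West: 5>-8) and is removed.
For Firm A, East strictly dominates North on the remaining columns (Alpha: 7>-5, Gamma: 0>-9, Delta: 8>5); eliminate North.
Column Alpha is eliminated: Delta beats it against every remaining row (East: -4>-5, West: 8>5).
Column Gamma is eliminated: Delta beats it against every remaining row (East: -4>-5, West: 8>0).
For Firm A, East strictly dominates West on the remaining columns (Delta: 8>3); eliminate West.
Among the remaining strategies, none is strictly dominated by another pure strategy of the same player, so the elimination stops.
Surviving strategies — Firm A: {East}; Firm B: {Delta}.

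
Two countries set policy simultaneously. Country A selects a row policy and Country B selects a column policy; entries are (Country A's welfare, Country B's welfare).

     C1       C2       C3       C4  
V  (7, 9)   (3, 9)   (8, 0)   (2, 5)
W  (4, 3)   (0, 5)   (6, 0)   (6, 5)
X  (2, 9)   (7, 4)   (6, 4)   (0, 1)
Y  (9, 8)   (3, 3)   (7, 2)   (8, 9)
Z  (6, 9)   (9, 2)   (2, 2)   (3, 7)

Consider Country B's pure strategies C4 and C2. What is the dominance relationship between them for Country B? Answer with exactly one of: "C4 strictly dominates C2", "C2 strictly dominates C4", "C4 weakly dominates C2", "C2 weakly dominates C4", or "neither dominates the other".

C4's payoffs vs C2's, by Country A's action — V: 5<9, W: 5=5, X: 1<4, Y: 9>3, Z: 7>2.
C4 does better at Y, Z but worse at V, X; neither strategy dominates the other.

neither dominates the other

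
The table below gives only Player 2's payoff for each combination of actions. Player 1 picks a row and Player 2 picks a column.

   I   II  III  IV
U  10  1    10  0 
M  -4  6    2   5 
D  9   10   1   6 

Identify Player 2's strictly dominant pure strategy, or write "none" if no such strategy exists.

I fails to dominate II at M (-4<6).
II fails to dominate I at U (1<10).
III fails to dominate I at U (10=10).
IV fails to dominate I at U (0<10).
No single strategy dominates all the others.

none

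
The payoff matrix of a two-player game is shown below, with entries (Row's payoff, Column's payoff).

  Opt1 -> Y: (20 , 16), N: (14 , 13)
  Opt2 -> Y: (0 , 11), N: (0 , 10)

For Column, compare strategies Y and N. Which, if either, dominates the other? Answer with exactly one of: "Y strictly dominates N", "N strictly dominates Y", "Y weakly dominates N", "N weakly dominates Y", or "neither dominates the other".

Y strictly dominates N

Compare Y to N across every action of Row: Opt1: 16>13, Opt2: 11>10.
Y gives a strictly higher payoff against every action of Row, so Y strictly dominates N.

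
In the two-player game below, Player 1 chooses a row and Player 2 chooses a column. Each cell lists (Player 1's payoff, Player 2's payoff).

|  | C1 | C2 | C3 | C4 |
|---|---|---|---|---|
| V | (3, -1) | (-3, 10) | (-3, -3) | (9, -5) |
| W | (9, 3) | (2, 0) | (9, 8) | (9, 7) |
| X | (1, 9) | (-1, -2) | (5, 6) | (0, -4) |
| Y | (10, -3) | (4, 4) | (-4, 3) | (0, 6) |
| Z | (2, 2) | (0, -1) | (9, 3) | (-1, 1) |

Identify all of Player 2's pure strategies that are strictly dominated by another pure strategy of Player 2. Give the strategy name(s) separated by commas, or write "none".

C1 is not dominated — it holds its own against C2 at W (3>0); C3 at V (-1>-3); C4 at V (-1>-5).
C2: no other strategy beats it everywhere (C1 at V (10>-1); C3 at V (10>-3); C4 at V (10>-5)).
C3 is not dominated — it holds its own against C1 at W (8>3); C2 at W (8>0); C4 at V (-3>-5).
Nothing dominates C4: C1 at W (7>3); C2 at W (7>0); C3 at Y (6>3).

none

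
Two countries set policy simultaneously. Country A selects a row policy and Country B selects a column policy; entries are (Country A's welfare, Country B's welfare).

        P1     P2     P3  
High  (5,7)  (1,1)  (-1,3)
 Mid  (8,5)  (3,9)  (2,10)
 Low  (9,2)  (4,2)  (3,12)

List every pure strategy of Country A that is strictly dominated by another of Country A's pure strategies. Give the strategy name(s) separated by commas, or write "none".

High, Mid

High: dominated, since Mid does at least as well everywhere (P1: 8>5, P2: 3>1, P3: 2>-1).
Low strictly dominates Mid — P1: 9>8, P2: 4>3, P3: 3>2.
Low is not dominated — it holds its own against High at P1 (9>5); Mid at P1 (9>8).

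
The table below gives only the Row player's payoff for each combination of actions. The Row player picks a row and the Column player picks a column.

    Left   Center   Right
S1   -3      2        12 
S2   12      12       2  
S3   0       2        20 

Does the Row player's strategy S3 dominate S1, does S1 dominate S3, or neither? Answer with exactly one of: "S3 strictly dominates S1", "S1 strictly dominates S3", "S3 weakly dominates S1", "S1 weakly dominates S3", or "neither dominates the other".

Compare S3 to S1 across each opponent action: Left: 0>-3, Center: 2=2, Right: 20>12.
S3 is at least as good everywhere and strictly better somewhere (tied only at Center), so S3 weakly but not strictly dominates S1.

S3 weakly dominates S1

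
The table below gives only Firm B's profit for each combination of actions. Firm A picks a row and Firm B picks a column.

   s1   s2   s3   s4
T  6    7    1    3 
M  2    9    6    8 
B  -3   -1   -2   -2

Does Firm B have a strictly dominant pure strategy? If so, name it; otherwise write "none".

s2 vs s1: T: 7>6, M: 9>2, B: -1>-3.
s2 vs s3: T: 7>1, M: 9>6, B: -1>-2.
s2 vs s4: T: 7>3, M: 9>8, B: -1>-2.
s2 strictly beats every other strategy against every opponent action, so it is strictly dominant.

s2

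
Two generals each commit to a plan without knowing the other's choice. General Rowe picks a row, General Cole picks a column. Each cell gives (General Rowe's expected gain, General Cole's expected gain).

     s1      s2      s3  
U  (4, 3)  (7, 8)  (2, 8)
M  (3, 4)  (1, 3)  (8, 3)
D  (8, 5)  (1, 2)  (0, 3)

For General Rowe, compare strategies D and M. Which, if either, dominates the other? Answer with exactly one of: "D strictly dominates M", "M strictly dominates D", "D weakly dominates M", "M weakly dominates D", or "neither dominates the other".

Compare D to M across each choice by General Cole: s1: 8>3, s2: 1=1, s3: 0<8.
D does better at s1 but worse at s3; neither strategy dominates the other.

neither dominates the other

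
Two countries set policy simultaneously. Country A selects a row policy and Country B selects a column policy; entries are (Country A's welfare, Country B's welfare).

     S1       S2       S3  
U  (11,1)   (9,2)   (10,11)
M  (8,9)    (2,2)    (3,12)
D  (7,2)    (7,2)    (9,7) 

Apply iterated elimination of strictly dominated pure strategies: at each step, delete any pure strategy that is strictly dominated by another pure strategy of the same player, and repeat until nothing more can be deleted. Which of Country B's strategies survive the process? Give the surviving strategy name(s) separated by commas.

S3

Row M is eliminated: U beats it against every remaining column (S1: 11>8, S2: 9>2, S3: 10>3).
Row D is eliminated: U beats it against every remaining column (S1: 11>7, S2: 9>7, S3: 10>9).
For Country B, S2 strictly dominates S1 on the remaining rows (U: 2>1); eliminate S1.
For Country B, S3 strictly dominates S2 on the remaining rows (U: 11>2); eliminate S2.
Among the remaining strategies, none is strictly dominated by another pure strategy of the same player, so the elimination stops.
Surviving strategies — Country A: {U}; Country B: {S3}.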